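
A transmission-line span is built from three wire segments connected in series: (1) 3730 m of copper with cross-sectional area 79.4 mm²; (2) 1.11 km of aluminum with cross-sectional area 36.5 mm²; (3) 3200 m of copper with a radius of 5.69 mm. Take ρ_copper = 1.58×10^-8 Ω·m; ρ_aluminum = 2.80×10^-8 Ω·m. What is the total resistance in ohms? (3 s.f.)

Seg 1: A = 79.4 mm² = 7.940e-05 m²
R_1 = (1.58×10^-8)(3730)/(7.940e-05) = 0.7422 Ω
Seg 2: A = 36.5 mm² = 3.650e-05 m²
R_2 = (2.80×10^-8)(1110)/(3.650e-05) = 0.8515 Ω
Seg 3: A = πr² = π(5.6900e-03 m)² = 1.017e-04 m²
R_3 = (1.58×10^-8)(3200)/(1.017e-04) = 0.4971 Ω
R_total = R_1 + R_2 + R_3 = 2.09 Ω

2.09 Ω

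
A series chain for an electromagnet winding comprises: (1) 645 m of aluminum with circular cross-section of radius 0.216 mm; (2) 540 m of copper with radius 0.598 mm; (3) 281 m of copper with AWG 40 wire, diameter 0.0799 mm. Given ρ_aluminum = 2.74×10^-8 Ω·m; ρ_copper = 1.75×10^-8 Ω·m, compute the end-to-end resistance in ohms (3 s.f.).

Seg 1: A = πr² = π(2.1600e-04 m)² = 1.466e-07 m²
R_1 = (2.74×10^-8)(645)/(1.466e-07) = 120.6 Ω
Seg 2: A = πr² = π(5.9800e-04 m)² = 1.123e-06 m²
R_2 = (1.75×10^-8)(540)/(1.123e-06) = 8.412 Ω
Seg 3: A = π(0.0799/2 mm)² = π(3.9950e-05 m)² = 5.014e-09 m²
R_3 = (1.75×10^-8)(281)/(5.014e-09) = 980.8 Ω
R_total = R_1 + R_2 + R_3 = 1110 Ω

1110 Ω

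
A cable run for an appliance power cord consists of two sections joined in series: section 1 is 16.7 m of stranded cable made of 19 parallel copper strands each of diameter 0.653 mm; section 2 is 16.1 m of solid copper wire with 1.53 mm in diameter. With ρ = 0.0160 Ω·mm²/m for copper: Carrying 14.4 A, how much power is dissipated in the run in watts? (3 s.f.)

ρ = 0.0160 Ω·mm²/m = 1.60×10^-8 Ω·m
Section 1: A_strand = π(3.2650e-04)² = 3.349e-07 m²; R₁ = ρL/(N·A_s) = (1.60×10^-8)(16.7)/(19×3.349e-07) = 0.04199 Ω
Section 2: A = π(d/2)² = π(7.6500e-04 m)² = 1.839e-06 m²
R₂ = (1.60×10^-8)(16.1)/(1.839e-06) = 0.1401 Ω
R = R₁ + R₂ = 0.1821 Ω
P = I²R = (14.4)² × 0.1821 = 37.8 W

37.8 W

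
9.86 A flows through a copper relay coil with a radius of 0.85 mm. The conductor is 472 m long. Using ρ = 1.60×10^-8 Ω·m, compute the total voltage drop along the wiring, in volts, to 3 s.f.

32.8 V

A = πr² = π(8.5000e-04 m)² = 2.270e-06 m²
R = ρL/A = (1.60×10^-8)(472)/(2.270e-06) = 3.327 Ω
V = IR = 9.86 × 3.327 = 32.8 V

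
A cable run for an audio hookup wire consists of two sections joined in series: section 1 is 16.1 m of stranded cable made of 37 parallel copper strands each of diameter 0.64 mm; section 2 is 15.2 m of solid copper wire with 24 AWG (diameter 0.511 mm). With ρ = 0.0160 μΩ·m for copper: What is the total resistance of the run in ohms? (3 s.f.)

ρ = 0.0160 μΩ·m = 1.60×10^-8 Ω·m
Section 1: A_strand = π(3.2000e-04)² = 3.217e-07 m²; R₁ = ρL/(N·A_s) = (1.60×10^-8)(16.1)/(37×3.217e-07) = 0.02164 Ω
Section 2: A = π(0.511/2 mm)² = π(2.5550e-04 m)² = 2.051e-07 m²
R₂ = (1.60×10^-8)(15.2)/(2.051e-07) = 1.186 Ω
R = R₁ + R₂ = 1.21 Ω

1.21 Ω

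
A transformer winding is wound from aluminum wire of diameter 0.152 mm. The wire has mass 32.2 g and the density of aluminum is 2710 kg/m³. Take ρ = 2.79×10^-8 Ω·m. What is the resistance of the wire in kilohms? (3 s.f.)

1.01 kΩ

A = π(d/2)² = π(7.6000e-05 m)² = 1.8146e-08 m²
L = m/(density·A) = 0.0322/(2710×1.8146e-08) = 654.8 m
R = ρL/A = (2.79×10^-8)(654.8)/(1.8146e-08) = 1.01 kΩ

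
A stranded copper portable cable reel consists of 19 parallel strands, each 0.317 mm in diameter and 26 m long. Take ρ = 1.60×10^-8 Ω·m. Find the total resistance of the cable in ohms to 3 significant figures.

0.277 Ω

A_strand = π(1.5850e-04 m)² = 7.892e-08 m²
R_strand = ρL/A = (1.60×10^-8)(26)/(7.892e-08) = 5.271 Ω
R_total = R_strand/N = 5.271/19 = 0.277 Ω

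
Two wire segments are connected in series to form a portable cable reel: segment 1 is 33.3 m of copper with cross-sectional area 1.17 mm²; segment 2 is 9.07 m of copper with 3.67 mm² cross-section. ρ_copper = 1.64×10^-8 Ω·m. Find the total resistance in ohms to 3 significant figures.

Segment 1: A = 1.17 mm² = 1.170e-06 m²
R₁ = ρL/A = (1.64×10^-8)(33.3)/(1.170e-06) = 0.4668 Ω
Segment 2: A = 3.67 mm² = 3.670e-06 m²
R₂ = (1.64×10^-8)(9.07)/(3.670e-06) = 0.04053 Ω
R = R₁ + R₂ = 0.507 Ω

0.507 Ω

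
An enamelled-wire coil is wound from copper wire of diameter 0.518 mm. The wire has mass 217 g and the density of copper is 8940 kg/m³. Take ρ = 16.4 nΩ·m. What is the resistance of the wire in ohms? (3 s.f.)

ρ = 16.4 nΩ·m = 1.64×10^-8 Ω·m
A = π(d/2)² = π(2.5900e-04 m)² = 2.1074e-07 m²
L = m/(density·A) = 0.217/(8940×2.1074e-07) = 115.2 m
R = ρL/A = (1.64×10^-8)(115.2)/(2.1074e-07) = 8.96 Ω

8.96 Ω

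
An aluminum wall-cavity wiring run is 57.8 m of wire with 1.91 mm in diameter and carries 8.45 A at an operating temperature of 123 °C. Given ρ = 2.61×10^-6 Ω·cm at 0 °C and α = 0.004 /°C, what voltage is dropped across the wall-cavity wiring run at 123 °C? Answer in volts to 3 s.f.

6.64 V

ρ = 2.61×10^-6 Ω·cm = 2.61×10^-8 Ω·m
A = π(d/2)² = π(9.5500e-04 m)² = 2.865e-06 m²
R₍0₎ = ρL/A = (2.61×10^-8)(57.8)/(2.865e-06) = 0.5265 Ω
R₍123₎ = R₍0₎(1 + αΔT) = 0.5265 × (1 + 0.004×123) = 0.7856 Ω
V = IR = 8.45 × 0.7856 = 6.64 V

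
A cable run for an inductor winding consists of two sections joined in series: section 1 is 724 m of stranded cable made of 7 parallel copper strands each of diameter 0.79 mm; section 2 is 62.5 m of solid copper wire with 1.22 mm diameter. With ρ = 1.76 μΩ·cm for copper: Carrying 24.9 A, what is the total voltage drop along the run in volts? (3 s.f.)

ρ = 1.76 μΩ·cm = 1.76×10^-8 Ω·m
Section 1: A_strand = π(3.9500e-04)² = 4.902e-07 m²; R₁ = ρL/(N·A_s) = (1.76×10^-8)(724)/(7×4.902e-07) = 3.714 Ω
Section 2: A = π(d/2)² = π(6.1000e-04 m)² = 1.169e-06 m²
R₂ = (1.76×10^-8)(62.5)/(1.169e-06) = 0.941 Ω
R = R₁ + R₂ = 4.655 Ω
V = IR = 24.9 × 4.655 = 116 V

116 V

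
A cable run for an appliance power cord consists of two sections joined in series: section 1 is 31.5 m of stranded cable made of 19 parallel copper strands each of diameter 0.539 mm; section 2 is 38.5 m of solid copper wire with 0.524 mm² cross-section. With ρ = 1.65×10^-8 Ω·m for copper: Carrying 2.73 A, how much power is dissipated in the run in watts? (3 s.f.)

Section 1: A_strand = π(2.6950e-04)² = 2.282e-07 m²; R₁ = ρL/(N·A_s) = (1.65×10^-8)(31.5)/(19×2.282e-07) = 0.1199 Ω
Section 2: A = 0.524 mm² = 5.240e-07 m²
R₂ = (1.65×10^-8)(38.5)/(5.240e-07) = 1.212 Ω
R = R₁ + R₂ = 1.332 Ω
P = I²R = (2.73)² × 1.332 = 9.93 W

9.93 W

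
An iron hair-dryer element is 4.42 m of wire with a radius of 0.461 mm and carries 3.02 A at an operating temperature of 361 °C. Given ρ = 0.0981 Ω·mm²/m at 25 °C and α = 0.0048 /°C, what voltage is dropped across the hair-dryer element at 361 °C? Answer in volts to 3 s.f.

ρ = 0.0981 Ω·mm²/m = 9.81×10^-8 Ω·m
A = πr² = π(4.6100e-04 m)² = 6.677e-07 m²
R₍25₎ = ρL/A = (9.81×10^-8)(4.42)/(6.677e-07) = 0.6494 Ω
R₍361₎ = R₍25₎(1 + αΔT) = 0.6494 × (1 + 0.0048×336) = 1.697 Ω
V = IR = 3.02 × 1.697 = 5.12 V

5.12 V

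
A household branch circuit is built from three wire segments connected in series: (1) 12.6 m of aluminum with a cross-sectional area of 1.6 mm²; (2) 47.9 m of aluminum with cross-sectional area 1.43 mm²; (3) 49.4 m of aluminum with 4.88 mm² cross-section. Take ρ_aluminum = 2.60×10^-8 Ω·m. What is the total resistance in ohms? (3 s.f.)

Seg 1: A = 1.6 mm² = 1.600e-06 m²
R_1 = (2.60×10^-8)(12.6)/(1.600e-06) = 0.2048 Ω
Seg 2: A = 1.43 mm² = 1.430e-06 m²
R_2 = (2.60×10^-8)(47.9)/(1.430e-06) = 0.8709 Ω
Seg 3: A = 4.88 mm² = 4.880e-06 m²
R_3 = (2.60×10^-8)(49.4)/(4.880e-06) = 0.2632 Ω
R_total = R_1 + R_2 + R_3 = 1.34 Ω

1.34 Ω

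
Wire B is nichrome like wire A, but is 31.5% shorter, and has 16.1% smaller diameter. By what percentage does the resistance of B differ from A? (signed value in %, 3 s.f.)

-2.69%

R ∝ L/d², so R_B/R_A = (1 − 31.5/100) × (1 − 16.1/100)⁻²
= 0.685 × 1.421 = 0.9731
(R_B − R_A)/R_A = 0.9731 − 1 = -2.69%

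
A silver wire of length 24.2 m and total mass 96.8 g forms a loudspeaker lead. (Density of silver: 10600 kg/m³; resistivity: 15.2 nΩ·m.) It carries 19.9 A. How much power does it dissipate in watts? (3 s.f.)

386 W

ρ = 15.2 nΩ·m = 1.52×10^-8 Ω·m
A = m/(density·L) = 0.0968/(10600×24.2) = 3.7736e-07 m²
R = ρL/A = (1.52×10^-8)(24.2)/(3.7736e-07) = 0.9748 Ω
P = I²R = (19.9)² × 0.9748 = 386 W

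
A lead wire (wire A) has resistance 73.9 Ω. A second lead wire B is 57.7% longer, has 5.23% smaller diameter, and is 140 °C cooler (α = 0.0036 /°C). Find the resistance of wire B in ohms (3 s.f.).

64.4 Ω

R ∝ ρL/d² with ρ ∝ (1+αΔT), so R_B/R_A = (1 + 57.7/100) × (1 − 5.23/100)⁻² × (1 − 0.0036×140)
= 1.577 × 1.113 × 0.496 = 0.8709
R_B = 0.8709 × 73.9 = 64.4 Ω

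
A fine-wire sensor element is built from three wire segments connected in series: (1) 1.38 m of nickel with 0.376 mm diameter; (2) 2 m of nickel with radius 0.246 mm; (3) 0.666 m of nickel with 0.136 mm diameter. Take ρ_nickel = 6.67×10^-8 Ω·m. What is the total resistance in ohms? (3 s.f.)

4.59 Ω

Seg 1: A = π(d/2)² = π(1.8800e-04 m)² = 1.110e-07 m²
R_1 = (6.67×10^-8)(1.38)/(1.110e-07) = 0.829 Ω
Seg 2: A = πr² = π(2.4600e-04 m)² = 1.901e-07 m²
R_2 = (6.67×10^-8)(2)/(1.901e-07) = 0.7017 Ω
Seg 3: A = π(d/2)² = π(6.8000e-05 m)² = 1.453e-08 m²
R_3 = (6.67×10^-8)(0.666)/(1.453e-08) = 3.058 Ω
R_total = R_1 + R_2 + R_3 = 4.59 Ω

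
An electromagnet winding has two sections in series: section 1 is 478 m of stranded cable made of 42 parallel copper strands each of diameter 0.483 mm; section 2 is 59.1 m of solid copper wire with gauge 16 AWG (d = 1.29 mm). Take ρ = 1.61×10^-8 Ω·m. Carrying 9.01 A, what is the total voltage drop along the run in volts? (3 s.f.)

Section 1: A_strand = π(2.4150e-04)² = 1.832e-07 m²; R₁ = ρL/(N·A_s) = (1.61×10^-8)(478)/(42×1.832e-07) = 1 Ω
Section 2: A = π(1.29/2 mm)² = π(6.4500e-04 m)² = 1.307e-06 m²
R₂ = (1.61×10^-8)(59.1)/(1.307e-06) = 0.728 Ω
R = R₁ + R₂ = 1.728 Ω
V = IR = 9.01 × 1.728 = 15.6 V

15.6 V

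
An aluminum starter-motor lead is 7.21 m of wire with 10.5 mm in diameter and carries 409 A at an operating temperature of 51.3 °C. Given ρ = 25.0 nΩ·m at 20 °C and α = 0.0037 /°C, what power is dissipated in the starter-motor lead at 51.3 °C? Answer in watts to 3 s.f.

ρ = 25.0 nΩ·m = 2.50×10^-8 Ω·m
A = π(d/2)² = π(5.2500e-03 m)² = 8.659e-05 m²
R₍20₎ = ρL/A = (2.50×10^-8)(7.21)/(8.659e-05) = 0.002082 Ω
R₍51.3₎ = R₍20₎(1 + αΔT) = 0.002082 × (1 + 0.0037×31.3) = 0.002323 Ω
P = I²R = (409)² × 0.002323 = 389 W

389 W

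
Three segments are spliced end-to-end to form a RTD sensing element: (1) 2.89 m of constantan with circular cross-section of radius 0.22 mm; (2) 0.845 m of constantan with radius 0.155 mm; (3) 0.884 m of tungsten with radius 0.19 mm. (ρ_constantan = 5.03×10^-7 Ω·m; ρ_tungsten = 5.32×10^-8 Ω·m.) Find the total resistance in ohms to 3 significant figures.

15.6 Ω

Seg 1: A = πr² = π(2.2000e-04 m)² = 1.521e-07 m²
R_1 = (5.03×10^-7)(2.89)/(1.521e-07) = 9.56 Ω
Seg 2: A = πr² = π(1.5500e-04 m)² = 7.548e-08 m²
R_2 = (5.03×10^-7)(0.845)/(7.548e-08) = 5.631 Ω
Seg 3: A = πr² = π(1.9000e-04 m)² = 1.134e-07 m²
R_3 = (5.32×10^-8)(0.884)/(1.134e-07) = 0.4147 Ω
R_total = R_1 + R_2 + R_3 = 15.6 Ω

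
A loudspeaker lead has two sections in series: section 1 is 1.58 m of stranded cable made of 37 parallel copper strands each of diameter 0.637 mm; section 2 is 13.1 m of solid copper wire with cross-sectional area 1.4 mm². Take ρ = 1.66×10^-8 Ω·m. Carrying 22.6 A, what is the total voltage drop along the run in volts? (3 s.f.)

Section 1: A_strand = π(3.1850e-04)² = 3.187e-07 m²; R₁ = ρL/(N·A_s) = (1.66×10^-8)(1.58)/(37×3.187e-07) = 0.002224 Ω
Section 2: A = 1.4 mm² = 1.400e-06 m²
R₂ = (1.66×10^-8)(13.1)/(1.400e-06) = 0.1553 Ω
R = R₁ + R₂ = 0.1576 Ω
V = IR = 22.6 × 0.1576 = 3.56 V

3.56 V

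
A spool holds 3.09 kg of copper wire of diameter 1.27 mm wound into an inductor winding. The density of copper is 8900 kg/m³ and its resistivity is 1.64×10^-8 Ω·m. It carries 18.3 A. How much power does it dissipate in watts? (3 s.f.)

1190 W

A = π(d/2)² = π(6.3500e-04 m)² = 1.2668e-06 m²
L = m/(density·A) = 3.09/(8900×1.2668e-06) = 274.1 m
R = ρL/A = (1.64×10^-8)(274.1)/(1.2668e-06) = 3.548 Ω
P = I²R = (18.3)² × 3.548 = 1190 W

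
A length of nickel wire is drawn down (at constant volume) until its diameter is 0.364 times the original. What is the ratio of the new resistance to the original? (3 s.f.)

Volume constant ⇒ L' = L/r² with r = 0.364. R' = ρL'/A' = ρ(L/r²)/(πr²d₀²/4) = R/r⁴.
Factor = 57.0

57.0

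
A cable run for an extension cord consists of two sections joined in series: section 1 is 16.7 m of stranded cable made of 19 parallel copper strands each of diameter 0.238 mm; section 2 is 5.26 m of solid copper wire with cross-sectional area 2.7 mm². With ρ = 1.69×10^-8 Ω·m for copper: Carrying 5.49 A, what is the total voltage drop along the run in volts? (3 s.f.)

Section 1: A_strand = π(1.1900e-04)² = 4.449e-08 m²; R₁ = ρL/(N·A_s) = (1.69×10^-8)(16.7)/(19×4.449e-08) = 0.3339 Ω
Section 2: A = 2.7 mm² = 2.700e-06 m²
R₂ = (1.69×10^-8)(5.26)/(2.700e-06) = 0.03292 Ω
R = R₁ + R₂ = 0.3668 Ω
V = IR = 5.49 × 0.3668 = 2.01 V

2.01 V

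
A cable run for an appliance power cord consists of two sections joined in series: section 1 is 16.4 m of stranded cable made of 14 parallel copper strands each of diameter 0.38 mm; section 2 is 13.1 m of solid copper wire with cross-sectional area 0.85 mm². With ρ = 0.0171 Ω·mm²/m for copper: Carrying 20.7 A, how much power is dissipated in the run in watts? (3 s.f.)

189 W

ρ = 0.0171 Ω·mm²/m = 1.71×10^-8 Ω·m
Section 1: A_strand = π(1.9000e-04)² = 1.134e-07 m²; R₁ = ρL/(N·A_s) = (1.71×10^-8)(16.4)/(14×1.134e-07) = 0.1766 Ω
Section 2: A = 0.85 mm² = 8.500e-07 m²
R₂ = (1.71×10^-8)(13.1)/(8.500e-07) = 0.2635 Ω
R = R₁ + R₂ = 0.4402 Ω
P = I²R = (20.7)² × 0.4402 = 189 W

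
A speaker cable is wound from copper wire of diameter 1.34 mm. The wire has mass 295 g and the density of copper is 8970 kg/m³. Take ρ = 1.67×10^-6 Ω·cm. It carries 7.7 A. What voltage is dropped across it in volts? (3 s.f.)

ρ = 1.67×10^-6 Ω·cm = 1.67×10^-8 Ω·m
A = π(d/2)² = π(6.7000e-04 m)² = 1.4103e-06 m²
L = m/(density·A) = 0.295/(8970×1.4103e-06) = 23.32 m
R = ρL/A = (1.67×10^-8)(23.32)/(1.4103e-06) = 0.2762 Ω
V = IR = 7.7 × 0.2762 = 2.13 V

2.13 V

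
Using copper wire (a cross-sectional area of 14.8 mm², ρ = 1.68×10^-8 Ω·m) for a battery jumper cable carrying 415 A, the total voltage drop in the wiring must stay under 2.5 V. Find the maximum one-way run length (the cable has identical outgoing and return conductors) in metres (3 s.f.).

A = 14.8 mm² = 1.480e-05 m²
L_max = V_max·A/(2·ρI) = (2.5)(1.480e-05)/(2×1.68×10^-8×415) = 2.65 m

2.65 m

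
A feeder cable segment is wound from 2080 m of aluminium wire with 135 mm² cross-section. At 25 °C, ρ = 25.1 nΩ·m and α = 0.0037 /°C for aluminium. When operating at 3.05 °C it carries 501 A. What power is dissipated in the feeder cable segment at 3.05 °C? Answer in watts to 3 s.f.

ρ = 25.1 nΩ·m = 2.51×10^-8 Ω·m
A = 135 mm² = 1.350e-04 m²
R₍25₎ = ρL/A = (2.51×10^-8)(2080)/(1.350e-04) = 0.3867 Ω
R₍3.05₎ = R₍25₎(1 + αΔT) = 0.3867 × (1 + 0.0037×-21.9) = 0.3553 Ω
P = I²R = (501)² × 0.3553 = 89200 W

89200 W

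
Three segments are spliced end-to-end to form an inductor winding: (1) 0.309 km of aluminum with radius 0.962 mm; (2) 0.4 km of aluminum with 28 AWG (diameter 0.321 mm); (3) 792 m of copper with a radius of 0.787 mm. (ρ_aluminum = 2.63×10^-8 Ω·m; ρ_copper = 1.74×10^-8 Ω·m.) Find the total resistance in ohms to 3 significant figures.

Seg 1: A = πr² = π(9.6200e-04 m)² = 2.907e-06 m²
R_1 = (2.63×10^-8)(309)/(2.907e-06) = 2.795 Ω
Seg 2: A = π(0.321/2 mm)² = π(1.6050e-04 m)² = 8.093e-08 m²
R_2 = (2.63×10^-8)(400)/(8.093e-08) = 130 Ω
Seg 3: A = πr² = π(7.8700e-04 m)² = 1.946e-06 m²
R_3 = (1.74×10^-8)(792)/(1.946e-06) = 7.082 Ω
R_total = R_1 + R_2 + R_3 = 140 Ω

140 Ω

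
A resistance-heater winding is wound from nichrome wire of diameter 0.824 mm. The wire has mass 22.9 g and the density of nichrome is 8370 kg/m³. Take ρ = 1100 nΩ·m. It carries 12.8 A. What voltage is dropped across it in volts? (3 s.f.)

ρ = 1100 nΩ·m = 1.10×10^-6 Ω·m
A = π(d/2)² = π(4.1200e-04 m)² = 5.3327e-07 m²
L = m/(density·A) = 0.0229/(8370×5.3327e-07) = 5.131 m
R = ρL/A = (1.10×10^-6)(5.131)/(5.3327e-07) = 10.58 Ω
V = IR = 12.8 × 10.58 = 135 V

135 V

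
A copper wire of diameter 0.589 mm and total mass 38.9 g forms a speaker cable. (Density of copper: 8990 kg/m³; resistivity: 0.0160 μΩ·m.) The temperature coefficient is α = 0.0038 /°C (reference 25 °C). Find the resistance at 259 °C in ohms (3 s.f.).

ρ = 0.0160 μΩ·m = 1.60×10^-8 Ω·m
A = π(d/2)² = π(2.9450e-04 m)² = 2.7247e-07 m²
L = m/(density·A) = 0.0389/(8990×2.7247e-07) = 15.88 m
R = ρL/A = (1.60×10^-8)(15.88)/(2.7247e-07) = 0.9325 Ω
R(259 °C) = 0.9325 × (1 + 0.0038×234) = 1.76 Ω

1.76 Ω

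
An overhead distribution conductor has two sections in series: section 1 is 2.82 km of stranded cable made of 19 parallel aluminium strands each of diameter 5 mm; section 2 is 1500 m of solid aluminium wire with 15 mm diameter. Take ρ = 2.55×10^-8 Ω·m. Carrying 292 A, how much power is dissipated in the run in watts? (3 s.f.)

34900 W

Section 1: A_strand = π(2.5000e-03)² = 1.963e-05 m²; R₁ = ρL/(N·A_s) = (2.55×10^-8)(2820)/(19×1.963e-05) = 0.1928 Ω
Section 2: A = π(d/2)² = π(7.5000e-03 m)² = 1.767e-04 m²
R₂ = (2.55×10^-8)(1500)/(1.767e-04) = 0.2165 Ω
R = R₁ + R₂ = 0.4092 Ω
P = I²R = (292)² × 0.4092 = 34900 W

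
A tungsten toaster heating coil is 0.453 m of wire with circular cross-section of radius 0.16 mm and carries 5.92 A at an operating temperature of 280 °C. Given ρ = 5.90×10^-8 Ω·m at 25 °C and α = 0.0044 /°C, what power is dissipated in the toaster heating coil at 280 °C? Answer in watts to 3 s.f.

24.7 W

A = πr² = π(1.6000e-04 m)² = 8.042e-08 m²
R₍25₎ = ρL/A = (5.90×10^-8)(0.453)/(8.042e-08) = 0.3323 Ω
R₍280₎ = R₍25₎(1 + αΔT) = 0.3323 × (1 + 0.0044×255) = 0.7052 Ω
P = I²R = (5.92)² × 0.7052 = 24.7 W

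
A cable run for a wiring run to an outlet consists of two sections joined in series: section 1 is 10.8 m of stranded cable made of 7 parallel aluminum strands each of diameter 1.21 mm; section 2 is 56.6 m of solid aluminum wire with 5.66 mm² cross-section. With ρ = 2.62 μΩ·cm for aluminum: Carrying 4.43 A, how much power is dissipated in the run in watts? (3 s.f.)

5.83 W

ρ = 2.62 μΩ·cm = 2.62×10^-8 Ω·m
Section 1: A_strand = π(6.0500e-04)² = 1.150e-06 m²; R₁ = ρL/(N·A_s) = (2.62×10^-8)(10.8)/(7×1.150e-06) = 0.03515 Ω
Section 2: A = 5.66 mm² = 5.660e-06 m²
R₂ = (2.62×10^-8)(56.6)/(5.660e-06) = 0.262 Ω
R = R₁ + R₂ = 0.2972 Ω
P = I²R = (4.43)² × 0.2972 = 5.83 W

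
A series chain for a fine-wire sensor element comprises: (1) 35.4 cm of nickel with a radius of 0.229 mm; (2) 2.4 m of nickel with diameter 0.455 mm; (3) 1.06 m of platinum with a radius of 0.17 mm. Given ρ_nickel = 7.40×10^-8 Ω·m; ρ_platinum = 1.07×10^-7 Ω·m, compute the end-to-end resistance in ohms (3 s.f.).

2.50 Ω

Seg 1: A = πr² = π(2.2900e-04 m)² = 1.647e-07 m²
R_1 = (7.40×10^-8)(0.354)/(1.647e-07) = 0.159 Ω
Seg 2: A = π(d/2)² = π(2.2750e-04 m)² = 1.626e-07 m²
R_2 = (7.40×10^-8)(2.4)/(1.626e-07) = 1.092 Ω
Seg 3: A = πr² = π(1.7000e-04 m)² = 9.079e-08 m²
R_3 = (1.07×10^-7)(1.06)/(9.079e-08) = 1.249 Ω
R_total = R_1 + R_2 + R_3 = 2.50 Ω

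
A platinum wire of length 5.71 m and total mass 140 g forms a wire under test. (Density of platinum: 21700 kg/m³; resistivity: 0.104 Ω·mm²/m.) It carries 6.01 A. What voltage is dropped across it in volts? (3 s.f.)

ρ = 0.104 Ω·mm²/m = 1.04×10^-7 Ω·m
A = m/(density·L) = 0.14/(21700×5.71) = 1.1299e-06 m²
R = ρL/A = (1.04×10^-7)(5.71)/(1.1299e-06) = 0.5256 Ω
V = IR = 6.01 × 0.5256 = 3.16 V

3.16 V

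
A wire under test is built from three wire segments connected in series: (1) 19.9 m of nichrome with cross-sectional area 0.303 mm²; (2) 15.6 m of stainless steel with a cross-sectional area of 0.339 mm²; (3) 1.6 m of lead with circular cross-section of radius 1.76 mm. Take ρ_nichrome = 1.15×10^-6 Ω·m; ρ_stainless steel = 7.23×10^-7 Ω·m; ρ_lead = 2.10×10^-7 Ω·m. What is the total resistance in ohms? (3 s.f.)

Seg 1: A = 0.303 mm² = 3.030e-07 m²
R_1 = (1.15×10^-6)(19.9)/(3.030e-07) = 75.53 Ω
Seg 2: A = 0.339 mm² = 3.390e-07 m²
R_2 = (7.23×10^-7)(15.6)/(3.390e-07) = 33.27 Ω
Seg 3: A = πr² = π(1.7600e-03 m)² = 9.731e-06 m²
R_3 = (2.10×10^-7)(1.6)/(9.731e-06) = 0.03453 Ω
R_total = R_1 + R_2 + R_3 = 109 Ω

109 Ω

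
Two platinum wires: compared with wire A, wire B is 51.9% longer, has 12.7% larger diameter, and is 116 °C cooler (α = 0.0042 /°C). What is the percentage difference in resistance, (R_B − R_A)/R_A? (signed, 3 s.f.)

-38.7%

R ∝ ρL/d² with ρ ∝ (1+αΔT), so R_B/R_A = (1 + 51.9/100) × (1 + 12.7/100)⁻² × (1 − 0.0042×116)
= 1.519 × 0.7873 × 0.5128 = 0.6133
(R_B − R_A)/R_A = 0.6133 − 1 = -38.7%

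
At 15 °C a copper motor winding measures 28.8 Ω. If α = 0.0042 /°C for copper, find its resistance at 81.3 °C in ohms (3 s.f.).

36.8 Ω

ΔT = 81.3 − 15 = 66.3 °C
R = R₀(1 + αΔT) = 28.8 × (1 + 0.0042×66.3) = 28.8 × 1.278 = 36.8 Ω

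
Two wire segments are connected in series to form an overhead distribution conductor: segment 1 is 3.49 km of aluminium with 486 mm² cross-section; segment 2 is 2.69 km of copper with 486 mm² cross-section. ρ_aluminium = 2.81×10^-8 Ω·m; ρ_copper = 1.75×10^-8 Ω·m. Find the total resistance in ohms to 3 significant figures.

0.299 Ω

Segment 1: A = 486 mm² = 4.860e-04 m²
R₁ = ρL/A = (2.81×10^-8)(3490)/(4.860e-04) = 0.2018 Ω
R₂ = (1.75×10^-8)(2690)/(4.860e-04) = 0.09686 Ω
R = R₁ + R₂ = 0.299 Ω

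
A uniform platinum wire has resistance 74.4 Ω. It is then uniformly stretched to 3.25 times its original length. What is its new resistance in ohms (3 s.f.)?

Volume constant ⇒ A' = A/k with k = 3.25. R' = ρ(kL)/(A/k) = k²R.
R' = 10.56 × 74.4 = 786 Ω

786 Ω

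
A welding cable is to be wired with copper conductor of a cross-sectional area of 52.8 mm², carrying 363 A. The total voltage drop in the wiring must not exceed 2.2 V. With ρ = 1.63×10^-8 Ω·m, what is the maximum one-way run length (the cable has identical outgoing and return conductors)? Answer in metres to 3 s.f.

9.82 m

A = 52.8 mm² = 5.280e-05 m²
L_max = V_max·A/(2·ρI) = (2.2)(5.280e-05)/(2×1.63×10^-8×363) = 9.82 m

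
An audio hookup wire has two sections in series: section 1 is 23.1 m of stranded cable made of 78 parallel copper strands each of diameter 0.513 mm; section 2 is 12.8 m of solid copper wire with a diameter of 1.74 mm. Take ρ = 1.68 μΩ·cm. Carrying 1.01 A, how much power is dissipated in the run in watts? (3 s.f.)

0.117 W

ρ = 1.68 μΩ·cm = 1.68×10^-8 Ω·m
Section 1: A_strand = π(2.5650e-04)² = 2.067e-07 m²; R₁ = ρL/(N·A_s) = (1.68×10^-8)(23.1)/(78×2.067e-07) = 0.02407 Ω
Section 2: A = π(d/2)² = π(8.7000e-04 m)² = 2.378e-06 m²
R₂ = (1.68×10^-8)(12.8)/(2.378e-06) = 0.09043 Ω
R = R₁ + R₂ = 0.1145 Ω
P = I²R = (1.01)² × 0.1145 = 0.117 W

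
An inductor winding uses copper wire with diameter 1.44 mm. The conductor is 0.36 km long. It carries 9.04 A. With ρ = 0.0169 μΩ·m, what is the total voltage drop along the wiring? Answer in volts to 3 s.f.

33.8 V

ρ = 0.0169 μΩ·m = 1.69×10^-8 Ω·m
A = π(d/2)² = π(7.2000e-04 m)² = 1.629e-06 m²
R = ρL/A = (1.69×10^-8)(360)/(1.629e-06) = 3.736 Ω
V = IR = 9.04 × 3.736 = 33.8 V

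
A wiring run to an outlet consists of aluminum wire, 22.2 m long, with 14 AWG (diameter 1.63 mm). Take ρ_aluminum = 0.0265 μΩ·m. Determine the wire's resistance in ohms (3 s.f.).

ρ = 0.0265 μΩ·m = 2.65×10^-8 Ω·m
A = π(1.63/2 mm)² = π(8.1500e-04 m)² = 2.087e-06 m²
R = ρL/A = (2.65×10^-8)(22.2 m)/(2.087e-06 m²) = 0.282 Ω

0.282 Ω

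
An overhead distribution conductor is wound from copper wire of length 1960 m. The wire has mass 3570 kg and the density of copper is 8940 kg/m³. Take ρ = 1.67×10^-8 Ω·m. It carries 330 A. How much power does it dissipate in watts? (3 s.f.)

A = m/(density·L) = 3570/(8940×1960) = 2.0374e-04 m²
R = ρL/A = (1.67×10^-8)(1960)/(2.0374e-04) = 0.1607 Ω
P = I²R = (330)² × 0.1607 = 17500 W

17500 W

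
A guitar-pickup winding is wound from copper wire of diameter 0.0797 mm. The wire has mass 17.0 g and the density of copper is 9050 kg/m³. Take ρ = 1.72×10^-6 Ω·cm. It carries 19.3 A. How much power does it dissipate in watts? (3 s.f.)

ρ = 1.72×10^-6 Ω·cm = 1.72×10^-8 Ω·m
A = π(d/2)² = π(3.9850e-05 m)² = 4.9889e-09 m²
L = m/(density·A) = 0.017/(9050×4.9889e-09) = 376.5 m
R = ρL/A = (1.72×10^-8)(376.5)/(4.9889e-09) = 1298 Ω
P = I²R = (19.3)² × 1298 = 4.84×10^5 W

4.84×10^5 W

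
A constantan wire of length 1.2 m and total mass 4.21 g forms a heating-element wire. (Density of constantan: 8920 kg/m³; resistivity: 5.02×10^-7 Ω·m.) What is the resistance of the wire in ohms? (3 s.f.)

A = m/(density·L) = 0.00421/(8920×1.2) = 3.9331e-07 m²
R = ρL/A = (5.02×10^-7)(1.2)/(3.9331e-07) = 1.53 Ω

1.53 Ω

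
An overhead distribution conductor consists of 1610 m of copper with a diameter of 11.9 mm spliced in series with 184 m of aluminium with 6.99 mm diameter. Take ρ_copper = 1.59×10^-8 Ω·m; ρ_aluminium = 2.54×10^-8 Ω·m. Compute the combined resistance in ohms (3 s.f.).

0.352 Ω

Segment 1: A = π(d/2)² = π(5.9500e-03 m)² = 1.112e-04 m²
R₁ = ρL/A = (1.59×10^-8)(1610)/(1.112e-04) = 0.2302 Ω
Segment 2: A = π(d/2)² = π(3.4950e-03 m)² = 3.837e-05 m²
R₂ = (2.54×10^-8)(184)/(3.837e-05) = 0.1218 Ω
R = R₁ + R₂ = 0.352 Ω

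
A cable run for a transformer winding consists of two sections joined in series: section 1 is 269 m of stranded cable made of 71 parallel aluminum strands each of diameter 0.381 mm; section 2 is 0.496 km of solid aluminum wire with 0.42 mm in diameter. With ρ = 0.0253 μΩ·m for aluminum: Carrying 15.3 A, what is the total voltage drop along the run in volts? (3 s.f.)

ρ = 0.0253 μΩ·m = 2.53×10^-8 Ω·m
Section 1: A_strand = π(1.9050e-04)² = 1.140e-07 m²; R₁ = ρL/(N·A_s) = (2.53×10^-8)(269)/(71×1.140e-07) = 0.8408 Ω
Section 2: A = π(d/2)² = π(2.1000e-04 m)² = 1.385e-07 m²
R₂ = (2.53×10^-8)(496)/(1.385e-07) = 90.58 Ω
R = R₁ + R₂ = 91.42 Ω
V = IR = 15.3 × 91.42 = 1400 V

1400 V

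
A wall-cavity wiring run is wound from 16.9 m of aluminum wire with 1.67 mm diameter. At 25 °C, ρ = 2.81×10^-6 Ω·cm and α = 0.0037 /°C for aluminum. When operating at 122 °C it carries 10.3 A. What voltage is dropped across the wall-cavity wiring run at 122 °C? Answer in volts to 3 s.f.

3.03 V

ρ = 2.81×10^-6 Ω·cm = 2.81×10^-8 Ω·m
A = π(d/2)² = π(8.3500e-04 m)² = 2.190e-06 m²
R₍25₎ = ρL/A = (2.81×10^-8)(16.9)/(2.190e-06) = 0.2168 Ω
R₍122₎ = R₍25₎(1 + αΔT) = 0.2168 × (1 + 0.0037×97) = 0.2946 Ω
V = IR = 10.3 × 0.2946 = 3.03 V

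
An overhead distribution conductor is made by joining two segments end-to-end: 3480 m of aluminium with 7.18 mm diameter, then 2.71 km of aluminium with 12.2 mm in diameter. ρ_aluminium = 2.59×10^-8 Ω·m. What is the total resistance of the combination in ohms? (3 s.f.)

2.83 Ω

Segment 1: A = π(d/2)² = π(3.5900e-03 m)² = 4.049e-05 m²
R₁ = ρL/A = (2.59×10^-8)(3480)/(4.049e-05) = 2.226 Ω
Segment 2: A = π(d/2)² = π(6.1000e-03 m)² = 1.169e-04 m²
R₂ = (2.59×10^-8)(2710)/(1.169e-04) = 0.6004 Ω
R = R₁ + R₂ = 2.83 Ω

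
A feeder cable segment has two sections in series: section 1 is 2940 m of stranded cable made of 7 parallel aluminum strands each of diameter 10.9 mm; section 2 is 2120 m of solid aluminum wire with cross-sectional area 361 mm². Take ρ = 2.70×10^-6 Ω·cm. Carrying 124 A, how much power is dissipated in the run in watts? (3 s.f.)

ρ = 2.70×10^-6 Ω·cm = 2.70×10^-8 Ω·m
Section 1: A_strand = π(5.4500e-03)² = 9.331e-05 m²; R₁ = ρL/(N·A_s) = (2.70×10^-8)(2940)/(7×9.331e-05) = 0.1215 Ω
Section 2: A = 361 mm² = 3.610e-04 m²
R₂ = (2.70×10^-8)(2120)/(3.610e-04) = 0.1586 Ω
R = R₁ + R₂ = 0.2801 Ω
P = I²R = (124)² × 0.2801 = 4310 W

4310 W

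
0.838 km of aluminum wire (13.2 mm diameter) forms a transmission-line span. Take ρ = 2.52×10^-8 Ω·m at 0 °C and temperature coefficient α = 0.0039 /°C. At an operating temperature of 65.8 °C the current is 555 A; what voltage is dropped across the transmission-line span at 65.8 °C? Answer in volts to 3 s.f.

108 V

A = π(d/2)² = π(6.6000e-03 m)² = 1.368e-04 m²
R₍0₎ = ρL/A = (2.52×10^-8)(838)/(1.368e-04) = 0.1543 Ω
R₍65.8₎ = R₍0₎(1 + αΔT) = 0.1543 × (1 + 0.0039×65.8) = 0.1939 Ω
V = IR = 555 × 0.1939 = 108 V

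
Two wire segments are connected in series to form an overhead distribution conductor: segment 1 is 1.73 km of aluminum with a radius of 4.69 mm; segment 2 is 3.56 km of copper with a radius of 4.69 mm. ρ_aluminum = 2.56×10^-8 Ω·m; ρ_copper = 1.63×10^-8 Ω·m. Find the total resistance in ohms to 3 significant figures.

1.48 Ω

Segment 1: A = πr² = π(4.6900e-03 m)² = 6.910e-05 m²
R₁ = ρL/A = (2.56×10^-8)(1730)/(6.910e-05) = 0.6409 Ω
R₂ = (1.63×10^-8)(3560)/(6.910e-05) = 0.8397 Ω
R = R₁ + R₂ = 1.48 Ω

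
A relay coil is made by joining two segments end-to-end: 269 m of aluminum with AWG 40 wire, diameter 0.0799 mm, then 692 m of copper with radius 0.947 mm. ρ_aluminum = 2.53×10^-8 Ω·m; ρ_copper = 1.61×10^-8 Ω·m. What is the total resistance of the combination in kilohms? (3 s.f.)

1.36 kΩ

Segment 1: A = π(0.0799/2 mm)² = π(3.9950e-05 m)² = 5.014e-09 m²
R₁ = ρL/A = (2.53×10^-8)(269)/(5.014e-09) = 1357 Ω
Segment 2: A = πr² = π(9.4700e-04 m)² = 2.817e-06 m²
R₂ = (1.61×10^-8)(692)/(2.817e-06) = 3.954 Ω
R = R₁ + R₂ = 1.36 kΩ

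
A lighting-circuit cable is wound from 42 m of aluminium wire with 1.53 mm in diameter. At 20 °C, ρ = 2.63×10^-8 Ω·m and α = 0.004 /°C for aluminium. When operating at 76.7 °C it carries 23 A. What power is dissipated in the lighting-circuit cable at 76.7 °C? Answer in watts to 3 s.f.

390 W

A = π(d/2)² = π(7.6500e-04 m)² = 1.839e-06 m²
R₍20₎ = ρL/A = (2.63×10^-8)(42)/(1.839e-06) = 0.6008 Ω
R₍76.7₎ = R₍20₎(1 + αΔT) = 0.6008 × (1 + 0.004×56.7) = 0.7371 Ω
P = I²R = (23)² × 0.7371 = 390 W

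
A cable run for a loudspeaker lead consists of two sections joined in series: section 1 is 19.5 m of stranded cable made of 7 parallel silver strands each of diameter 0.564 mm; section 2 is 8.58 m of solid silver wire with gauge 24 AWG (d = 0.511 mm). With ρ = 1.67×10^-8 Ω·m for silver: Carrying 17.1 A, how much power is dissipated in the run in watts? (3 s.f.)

259 W

Section 1: A_strand = π(2.8200e-04)² = 2.498e-07 m²; R₁ = ρL/(N·A_s) = (1.67×10^-8)(19.5)/(7×2.498e-07) = 0.1862 Ω
Section 2: A = π(0.511/2 mm)² = π(2.5550e-04 m)² = 2.051e-07 m²
R₂ = (1.67×10^-8)(8.58)/(2.051e-07) = 0.6987 Ω
R = R₁ + R₂ = 0.8849 Ω
P = I²R = (17.1)² × 0.8849 = 259 W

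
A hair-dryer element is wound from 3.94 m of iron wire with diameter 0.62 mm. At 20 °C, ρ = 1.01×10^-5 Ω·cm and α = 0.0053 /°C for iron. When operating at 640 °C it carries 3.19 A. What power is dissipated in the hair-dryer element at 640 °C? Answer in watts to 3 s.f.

57.5 W

ρ = 1.01×10^-5 Ω·cm = 1.01×10^-7 Ω·m
A = π(d/2)² = π(3.1000e-04 m)² = 3.019e-07 m²
R₍20₎ = ρL/A = (1.01×10^-7)(3.94)/(3.019e-07) = 1.318 Ω
R₍640₎ = R₍20₎(1 + αΔT) = 1.318 × (1 + 0.0053×620) = 5.649 Ω
P = I²R = (3.19)² × 5.649 = 57.5 W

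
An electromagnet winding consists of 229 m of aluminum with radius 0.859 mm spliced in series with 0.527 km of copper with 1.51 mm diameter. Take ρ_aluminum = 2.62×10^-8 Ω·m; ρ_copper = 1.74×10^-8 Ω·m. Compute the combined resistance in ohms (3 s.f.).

Segment 1: A = πr² = π(8.5900e-04 m)² = 2.318e-06 m²
R₁ = ρL/A = (2.62×10^-8)(229)/(2.318e-06) = 2.588 Ω
Segment 2: A = π(d/2)² = π(7.5500e-04 m)² = 1.791e-06 m²
R₂ = (1.74×10^-8)(527)/(1.791e-06) = 5.121 Ω
R = R₁ + R₂ = 7.71 Ω

7.71 Ω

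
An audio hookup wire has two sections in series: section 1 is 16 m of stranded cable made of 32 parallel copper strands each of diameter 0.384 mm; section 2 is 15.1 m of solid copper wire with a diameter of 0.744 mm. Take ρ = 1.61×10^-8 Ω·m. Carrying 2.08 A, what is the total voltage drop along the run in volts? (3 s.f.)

1.31 V

Section 1: A_strand = π(1.9200e-04)² = 1.158e-07 m²; R₁ = ρL/(N·A_s) = (1.61×10^-8)(16)/(32×1.158e-07) = 0.06951 Ω
Section 2: A = π(d/2)² = π(3.7200e-04 m)² = 4.347e-07 m²
R₂ = (1.61×10^-8)(15.1)/(4.347e-07) = 0.5592 Ω
R = R₁ + R₂ = 0.6287 Ω
V = IR = 2.08 × 0.6287 = 1.31 V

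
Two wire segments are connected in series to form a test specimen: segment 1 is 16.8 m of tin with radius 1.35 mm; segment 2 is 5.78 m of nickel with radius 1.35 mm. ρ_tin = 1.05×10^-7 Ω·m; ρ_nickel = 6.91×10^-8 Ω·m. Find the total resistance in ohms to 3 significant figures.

0.378 Ω

Segment 1: A = πr² = π(1.3500e-03 m)² = 5.726e-06 m²
R₁ = ρL/A = (1.05×10^-7)(16.8)/(5.726e-06) = 0.3081 Ω
R₂ = (6.91×10^-8)(5.78)/(5.726e-06) = 0.06976 Ω
R = R₁ + R₂ = 0.378 Ω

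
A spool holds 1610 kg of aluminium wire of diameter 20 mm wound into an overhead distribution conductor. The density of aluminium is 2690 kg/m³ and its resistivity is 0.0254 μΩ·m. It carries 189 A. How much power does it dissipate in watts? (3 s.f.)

5500 W

ρ = 0.0254 μΩ·m = 2.54×10^-8 Ω·m
A = π(d/2)² = π(1.0000e-02 m)² = 3.1416e-04 m²
L = m/(density·A) = 1610/(2690×3.1416e-04) = 1905 m
R = ρL/A = (2.54×10^-8)(1905)/(3.1416e-04) = 0.154 Ω
P = I²R = (189)² × 0.154 = 5500 W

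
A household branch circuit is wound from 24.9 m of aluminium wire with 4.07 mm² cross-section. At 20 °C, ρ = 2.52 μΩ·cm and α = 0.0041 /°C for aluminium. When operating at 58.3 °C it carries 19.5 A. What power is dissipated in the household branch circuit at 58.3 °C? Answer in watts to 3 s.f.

67.8 W

ρ = 2.52 μΩ·cm = 2.52×10^-8 Ω·m
A = 4.07 mm² = 4.070e-06 m²
R₍20₎ = ρL/A = (2.52×10^-8)(24.9)/(4.070e-06) = 0.1542 Ω
R₍58.3₎ = R₍20₎(1 + αΔT) = 0.1542 × (1 + 0.0041×38.3) = 0.1784 Ω
P = I²R = (19.5)² × 0.1784 = 67.8 W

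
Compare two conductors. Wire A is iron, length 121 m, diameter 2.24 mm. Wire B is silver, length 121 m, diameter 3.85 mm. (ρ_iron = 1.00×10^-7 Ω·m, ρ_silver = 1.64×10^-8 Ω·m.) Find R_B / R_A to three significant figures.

0.0555

R ∝ ρL/d², so R_B/R_A = (ρ_B/ρ_A) × (d_A/d_B)²
= (1.64×10^-8/1.00×10^-7) × (2.24/3.85)² = 0.0555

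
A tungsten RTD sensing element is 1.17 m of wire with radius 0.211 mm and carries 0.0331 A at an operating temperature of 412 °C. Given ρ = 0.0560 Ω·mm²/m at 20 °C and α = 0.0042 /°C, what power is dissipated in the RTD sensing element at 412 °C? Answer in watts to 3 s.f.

ρ = 0.0560 Ω·mm²/m = 5.60×10^-8 Ω·m
A = πr² = π(2.1100e-04 m)² = 1.399e-07 m²
R₍20₎ = ρL/A = (5.60×10^-8)(1.17)/(1.399e-07) = 0.4684 Ω
R₍412₎ = R₍20₎(1 + αΔT) = 0.4684 × (1 + 0.0042×392) = 1.24 Ω
P = I²R = (0.0331)² × 1.24 = 0.00136 W

0.00136 W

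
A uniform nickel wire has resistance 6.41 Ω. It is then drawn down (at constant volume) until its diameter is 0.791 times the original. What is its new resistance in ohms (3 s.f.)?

Volume constant ⇒ L' = L/r² with r = 0.791. R' = ρL'/A' = ρ(L/r²)/(πr²d₀²/4) = R/r⁴.
R' = 2.554 × 6.41 = 16.4 Ω

16.4 Ω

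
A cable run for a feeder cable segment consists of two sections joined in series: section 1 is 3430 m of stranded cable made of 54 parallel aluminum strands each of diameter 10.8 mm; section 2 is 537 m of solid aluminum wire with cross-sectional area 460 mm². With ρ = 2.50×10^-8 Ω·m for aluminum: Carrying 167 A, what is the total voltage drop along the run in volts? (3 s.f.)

Section 1: A_strand = π(5.4000e-03)² = 9.161e-05 m²; R₁ = ρL/(N·A_s) = (2.50×10^-8)(3430)/(54×9.161e-05) = 0.01733 Ω
Section 2: A = 460 mm² = 4.600e-04 m²
R₂ = (2.50×10^-8)(537)/(4.600e-04) = 0.02918 Ω
R = R₁ + R₂ = 0.04652 Ω
V = IR = 167 × 0.04652 = 7.77 V

7.77 V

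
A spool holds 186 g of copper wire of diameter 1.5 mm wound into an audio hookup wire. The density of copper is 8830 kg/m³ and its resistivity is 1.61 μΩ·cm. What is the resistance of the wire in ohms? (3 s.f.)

ρ = 1.61 μΩ·cm = 1.61×10^-8 Ω·m
A = π(d/2)² = π(7.5000e-04 m)² = 1.7671e-06 m²
L = m/(density·A) = 0.186/(8830×1.7671e-06) = 11.92 m
R = ρL/A = (1.61×10^-8)(11.92)/(1.7671e-06) = 0.109 Ω

0.109 Ω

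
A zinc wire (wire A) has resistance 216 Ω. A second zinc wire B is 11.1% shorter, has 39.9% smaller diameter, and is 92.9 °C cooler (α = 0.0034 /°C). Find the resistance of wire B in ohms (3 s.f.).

364 Ω

R ∝ ρL/d² with ρ ∝ (1+αΔT), so R_B/R_A = (1 − 11.1/100) × (1 − 39.9/100)⁻² × (1 − 0.0034×92.9)
= 0.889 × 2.768 × 0.6841 = 1.684
R_B = 1.684 × 216 = 364 Ω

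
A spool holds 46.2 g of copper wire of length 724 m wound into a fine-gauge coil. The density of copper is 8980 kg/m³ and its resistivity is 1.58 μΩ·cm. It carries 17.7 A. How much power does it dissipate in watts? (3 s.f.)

ρ = 1.58 μΩ·cm = 1.58×10^-8 Ω·m
A = m/(density·L) = 0.0462/(8980×724) = 7.1060e-09 m²
R = ρL/A = (1.58×10^-8)(724)/(7.1060e-09) = 1610 Ω
P = I²R = (17.7)² × 1610 = 5.04×10^5 W

5.04×10^5 W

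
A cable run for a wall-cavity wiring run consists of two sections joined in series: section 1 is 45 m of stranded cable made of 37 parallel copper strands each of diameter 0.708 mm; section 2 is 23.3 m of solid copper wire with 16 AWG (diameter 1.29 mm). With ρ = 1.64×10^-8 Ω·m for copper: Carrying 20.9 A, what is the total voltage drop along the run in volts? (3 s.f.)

7.17 V

Section 1: A_strand = π(3.5400e-04)² = 3.937e-07 m²; R₁ = ρL/(N·A_s) = (1.64×10^-8)(45)/(37×3.937e-07) = 0.05066 Ω
Section 2: A = π(1.29/2 mm)² = π(6.4500e-04 m)² = 1.307e-06 m²
R₂ = (1.64×10^-8)(23.3)/(1.307e-06) = 0.2924 Ω
R = R₁ + R₂ = 0.343 Ω
V = IR = 20.9 × 0.343 = 7.17 V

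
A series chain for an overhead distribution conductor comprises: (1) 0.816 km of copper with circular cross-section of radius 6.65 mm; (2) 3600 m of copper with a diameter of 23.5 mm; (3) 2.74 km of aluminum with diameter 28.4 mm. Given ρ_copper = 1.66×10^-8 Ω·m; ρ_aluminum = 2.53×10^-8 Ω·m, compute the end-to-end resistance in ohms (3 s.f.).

Seg 1: A = πr² = π(6.6500e-03 m)² = 1.389e-04 m²
R_1 = (1.66×10^-8)(816)/(1.389e-04) = 0.0975 Ω
Seg 2: A = π(d/2)² = π(1.1750e-02 m)² = 4.337e-04 m²
R_2 = (1.66×10^-8)(3600)/(4.337e-04) = 0.1378 Ω
Seg 3: A = π(d/2)² = π(1.4200e-02 m)² = 6.335e-04 m²
R_3 = (2.53×10^-8)(2740)/(6.335e-04) = 0.1094 Ω
R_total = R_1 + R_2 + R_3 = 0.345 Ω

0.345 Ω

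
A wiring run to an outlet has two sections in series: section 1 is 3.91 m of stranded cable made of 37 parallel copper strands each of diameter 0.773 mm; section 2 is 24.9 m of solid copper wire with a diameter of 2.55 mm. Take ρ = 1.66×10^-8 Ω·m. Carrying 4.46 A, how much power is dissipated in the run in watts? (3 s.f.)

Section 1: A_strand = π(3.8650e-04)² = 4.693e-07 m²; R₁ = ρL/(N·A_s) = (1.66×10^-8)(3.91)/(37×4.693e-07) = 0.003738 Ω
Section 2: A = π(d/2)² = π(1.2750e-03 m)² = 5.107e-06 m²
R₂ = (1.66×10^-8)(24.9)/(5.107e-06) = 0.08094 Ω
R = R₁ + R₂ = 0.08467 Ω
P = I²R = (4.46)² × 0.08467 = 1.68 W

1.68 W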